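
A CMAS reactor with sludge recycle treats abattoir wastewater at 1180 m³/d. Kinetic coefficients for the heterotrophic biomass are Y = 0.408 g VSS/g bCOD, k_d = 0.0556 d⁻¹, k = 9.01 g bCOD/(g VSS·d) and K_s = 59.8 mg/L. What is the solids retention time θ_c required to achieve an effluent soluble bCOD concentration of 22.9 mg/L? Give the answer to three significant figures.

θ_c ≈ 1.04 d

Specific growth rate at S = 22.9 mg/L: μ = YkS/(K_s+S) = 0.408·9.01·22.9/(59.8+22.9) = 1.018 d⁻¹.
Then 1/θ_c = μ − k_d = 1.018 − 0.0556 = 0.9623 d⁻¹, giving θ_c = 1.039 d.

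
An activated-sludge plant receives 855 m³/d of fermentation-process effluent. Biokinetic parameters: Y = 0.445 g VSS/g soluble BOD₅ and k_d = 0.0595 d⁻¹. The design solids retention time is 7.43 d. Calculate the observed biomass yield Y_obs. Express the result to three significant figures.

Observed yield with endogenous decay: Y_obs = Y / (1 + k_d·θ_c) = 0.445 / (1 + 0.0595 × 7.43) = 0.445 / 1.442 = 0.3086 g VSS/g soluble BOD₅.

Y_obs ≈ 0.309 g VSS/g soluble BOD₅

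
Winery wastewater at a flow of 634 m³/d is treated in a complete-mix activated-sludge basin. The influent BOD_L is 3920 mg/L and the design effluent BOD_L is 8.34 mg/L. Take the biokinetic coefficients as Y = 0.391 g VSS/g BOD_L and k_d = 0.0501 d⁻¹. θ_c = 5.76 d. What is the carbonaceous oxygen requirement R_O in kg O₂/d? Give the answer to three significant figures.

R_O ≈ 1410 kg O₂/d

Observed yield with endogenous decay: Y_obs = Y / (1 + k_d·θ_c) = 0.391 / (1 + 0.0501 × 5.76) = 0.391 / 1.289 = 0.3034 g VSS/g BOD_L.
ΔS = 3920 − 8.34 = 3912 mg/L, so the substrate removal rate is 634 × 3912/1000 = 2480 kg BOD_L/d.
P_X = Y_obs·Q·(S₀ − S) = 0.3034 × 2480 = 752.5 kg VSS/d.
R_O = Q·ΔS − 1.42 P_X = 2480 − 1069 = 1411 kg O₂/d.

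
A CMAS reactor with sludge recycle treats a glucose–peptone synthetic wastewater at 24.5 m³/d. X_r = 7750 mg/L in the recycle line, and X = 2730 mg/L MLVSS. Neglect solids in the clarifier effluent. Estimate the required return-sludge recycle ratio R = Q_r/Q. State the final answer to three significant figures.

R ≈ 0.544

Solids balance on the clarifier gives (1+R)X = R·X_r, so R = X/(X_r − X) = 2730 / (7750 − 2730) = 0.5438.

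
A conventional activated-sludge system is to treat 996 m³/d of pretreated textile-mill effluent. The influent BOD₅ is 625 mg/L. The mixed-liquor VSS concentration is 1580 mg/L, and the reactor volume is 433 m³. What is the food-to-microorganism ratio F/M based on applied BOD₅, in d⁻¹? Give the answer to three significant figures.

F/M ≈ 0.910 d⁻¹

F/M = Q·S₀ / (V·X) = 996 × 625 / (433.0 × 1580) = 0.9099 g BOD₅·(g VSS·d)⁻¹.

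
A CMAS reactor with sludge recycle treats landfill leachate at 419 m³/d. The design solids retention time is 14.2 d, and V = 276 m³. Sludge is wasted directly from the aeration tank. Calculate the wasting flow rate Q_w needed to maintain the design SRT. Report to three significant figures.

Q_w ≈ 19.4 m³/d

With mixed-liquor wasting, θ_c = V/Q_w, so Q_w = V/θ_c = 276.0/14.2 = 19.44 m³/d.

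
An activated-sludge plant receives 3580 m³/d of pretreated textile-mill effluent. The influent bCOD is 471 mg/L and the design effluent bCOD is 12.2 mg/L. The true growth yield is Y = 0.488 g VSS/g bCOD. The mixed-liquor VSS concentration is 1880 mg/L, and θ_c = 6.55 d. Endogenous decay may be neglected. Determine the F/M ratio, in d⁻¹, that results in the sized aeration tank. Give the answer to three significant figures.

F/M ≈ 0.321 d⁻¹

Biomass mass balance (decay neglected): V·X = Y·Q·(S₀ − S)·θ_c, so V = 0.488 × 3580 × (471 − 12.2) × 6.55 / 1880 = 2793 m³.
Food-to-microorganism ratio F/M = Q S₀ / (V X) = 3580 × 471 / (2793 × 1880) = 0.3212 d⁻¹.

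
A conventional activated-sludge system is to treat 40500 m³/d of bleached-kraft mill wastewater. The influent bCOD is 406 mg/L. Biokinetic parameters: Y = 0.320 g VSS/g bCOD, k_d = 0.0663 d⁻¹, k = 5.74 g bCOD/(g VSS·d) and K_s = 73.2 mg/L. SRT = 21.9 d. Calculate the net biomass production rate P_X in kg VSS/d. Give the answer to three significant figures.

P_X ≈ 2120 kg VSS/d

Effluent substrate depends only on kinetics and SRT: S = K_s(1 + k_d θ_c) / [θ_c(Yk − k_d) − 1] = 73.2 × (1 + 0.0663 × 21.9) / [21.9 × (0.320 × 5.74 − 0.0663) − 1] = 179.5 / 37.77 = 4.752 mg/L.
Y_obs = Y / (1 + k_d θ_c) = 0.320 / (1 + 0.0663 × 21.9) = 0.320 / 2.452 = 0.1305.
Q·(S₀ − S) = 40500 × (406 − 4.75) × 10⁻³ = 16251 kg/d removed.
So the net sludge growth is P_X = 0.1305 × 16251 = 2121 kg VSS/d.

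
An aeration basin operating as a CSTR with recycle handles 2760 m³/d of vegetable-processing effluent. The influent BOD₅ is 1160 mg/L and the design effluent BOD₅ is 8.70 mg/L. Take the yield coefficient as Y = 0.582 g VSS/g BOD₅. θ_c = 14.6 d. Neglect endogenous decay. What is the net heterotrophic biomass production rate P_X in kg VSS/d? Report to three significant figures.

P_X ≈ 1850 kg VSS/d

No decay correction is needed, so Y_obs = Y = 0.582.
ΔS = 1160 − 8.70 = 1151 mg/L, so the substrate removal rate is 2760 × 1151/1000 = 3178 kg BOD₅/d.
Net biomass production P_X = Y_obs × Q·(S₀ − S) = 0.5820 × 3178 = 1849 kg VSS/d.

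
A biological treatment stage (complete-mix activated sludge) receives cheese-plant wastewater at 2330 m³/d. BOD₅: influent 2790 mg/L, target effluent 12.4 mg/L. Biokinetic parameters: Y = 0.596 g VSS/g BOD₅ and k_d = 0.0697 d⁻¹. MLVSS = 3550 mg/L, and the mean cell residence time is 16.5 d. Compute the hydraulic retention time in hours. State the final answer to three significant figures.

τ ≈ 85.9 h

From the SRT design equation V = Y Q (S₀−S) θ_c / [X (1 + k_d θ_c)] = 0.596 × 2330 × (2790 − 12.4) × 16.5 / [3550 × (1 + 0.0697 × 16.5)] = 6.36×10^7 / 7633 = 8338 m³.
Hydraulic retention time τ = V/Q = 8338 / 2330 = 3.579 d = 85.89 h.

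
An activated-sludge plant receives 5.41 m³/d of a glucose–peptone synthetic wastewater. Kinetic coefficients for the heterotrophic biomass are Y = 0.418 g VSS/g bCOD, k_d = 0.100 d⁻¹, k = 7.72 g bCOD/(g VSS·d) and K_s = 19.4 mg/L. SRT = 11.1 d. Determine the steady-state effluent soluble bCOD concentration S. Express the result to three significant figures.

Effluent substrate depends only on kinetics and SRT: S = K_s(1 + k_d θ_c) / [θ_c(Yk − k_d) − 1] = 19.4 × (1 + 0.100 × 11.1) / [11.1 × (0.418 × 7.72 − 0.100) − 1] = 40.93 / 33.71 = 1.214 mg/L.

S ≈ 1.21 mg/L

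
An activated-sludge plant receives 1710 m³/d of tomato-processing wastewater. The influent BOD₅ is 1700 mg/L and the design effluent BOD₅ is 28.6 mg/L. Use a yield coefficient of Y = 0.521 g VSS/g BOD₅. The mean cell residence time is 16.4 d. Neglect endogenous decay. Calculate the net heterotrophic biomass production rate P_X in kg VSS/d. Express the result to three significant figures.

P_X ≈ 1490 kg VSS/d

Since k_d ≈ 0, Y_obs = Y = 0.521 g VSS/g BOD₅.
Q·(S₀ − S) = 1710 × (1700 − 28.6) × 10⁻³ = 2858 kg/d removed.
Net biomass production P_X = Y_obs × Q·(S₀ − S) = 0.5210 × 2858 = 1489 kg VSS/d.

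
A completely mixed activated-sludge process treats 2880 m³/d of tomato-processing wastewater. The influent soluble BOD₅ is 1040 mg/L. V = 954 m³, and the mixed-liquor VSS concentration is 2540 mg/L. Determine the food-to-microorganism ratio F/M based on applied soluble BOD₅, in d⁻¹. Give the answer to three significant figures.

F/M ≈ 1.24 d⁻¹

F/M = Q·S₀ / (V·X) = 2880 × 1040 / (954.0 × 2540) = 1.236 g soluble BOD₅·(g VSS·d)⁻¹.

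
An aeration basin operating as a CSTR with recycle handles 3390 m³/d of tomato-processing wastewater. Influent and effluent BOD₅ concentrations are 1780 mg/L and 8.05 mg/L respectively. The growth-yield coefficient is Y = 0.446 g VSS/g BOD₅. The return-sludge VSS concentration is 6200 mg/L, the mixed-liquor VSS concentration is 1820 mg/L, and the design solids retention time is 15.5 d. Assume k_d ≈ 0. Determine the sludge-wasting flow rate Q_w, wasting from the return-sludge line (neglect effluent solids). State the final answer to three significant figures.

With k_d = 0 the design equation reduces to V = Y Q (S₀−S) θ_c / X = 0.446 × 3390 × (1780 − 8.05) × 15.5 / 1820 = 22816 m³.
Wasting from the return line (neglecting effluent solids): Q_w = V·X / (θ_c·X_r) = 22816 × 1820 / (15.5 × 6200) = 432.1 m³/d.

Q_w ≈ 432 m³/d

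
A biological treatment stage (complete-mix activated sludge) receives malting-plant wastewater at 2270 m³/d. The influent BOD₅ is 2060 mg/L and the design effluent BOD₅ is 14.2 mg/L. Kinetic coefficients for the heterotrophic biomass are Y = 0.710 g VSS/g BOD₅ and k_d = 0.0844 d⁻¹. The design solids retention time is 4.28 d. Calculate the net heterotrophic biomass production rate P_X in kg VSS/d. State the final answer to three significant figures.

Correct the yield for decay: Y_obs = Y/(1 + k_d θ_c) = 0.710 / (1 + 0.0844 × 4.28) = 0.710 / 1.361 = 0.5216.
Substrate removed = Q·(S₀ − S) = 2270 m³/d × (2060 − 14.2) g/m³ = 4.64×10^6 g/d = 4644 kg/d.
So the net sludge growth is P_X = 0.5216 × 4644 = 2422 kg VSS/d.

P_X ≈ 2420 kg VSS/d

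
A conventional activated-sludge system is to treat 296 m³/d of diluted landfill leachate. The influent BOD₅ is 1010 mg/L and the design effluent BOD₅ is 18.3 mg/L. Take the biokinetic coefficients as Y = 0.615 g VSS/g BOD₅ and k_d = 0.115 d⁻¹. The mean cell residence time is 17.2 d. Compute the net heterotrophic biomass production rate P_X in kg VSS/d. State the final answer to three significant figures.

Correct the yield for decay: Y_obs = Y/(1 + k_d θ_c) = 0.615 / (1 + 0.115 × 17.2) = 0.615 / 2.978 = 0.2065.
Mass of BOD₅ removed per day: Q(S₀ − S) = 296 × 991.7 g/m³ = 293.5 kg/d.
Biomass produced: P_X = Y_obs·Q·ΔS = 0.2065 × 293.5 ≈ 60.62 kg VSS/d.

P_X ≈ 60.6 kg VSS/d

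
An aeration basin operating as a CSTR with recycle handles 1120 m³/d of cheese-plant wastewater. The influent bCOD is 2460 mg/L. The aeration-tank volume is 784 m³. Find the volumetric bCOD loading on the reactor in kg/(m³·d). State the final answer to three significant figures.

L_v = Q S₀ / V = 1120 × 2460 × 10⁻³ / 784.0 = 3.514 kg/(m³·d).

L_v ≈ 3.51 kg bCOD/(m³·d)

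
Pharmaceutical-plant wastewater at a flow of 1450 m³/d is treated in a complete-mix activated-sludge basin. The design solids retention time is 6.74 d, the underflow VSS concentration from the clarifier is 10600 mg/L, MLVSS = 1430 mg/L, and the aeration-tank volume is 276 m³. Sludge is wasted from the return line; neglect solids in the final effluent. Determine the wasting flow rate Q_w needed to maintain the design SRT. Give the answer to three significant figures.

Wasting from the return line (neglecting effluent solids): Q_w = V·X / (θ_c·X_r) = 276.0 × 1430 / (6.74 × 10600) = 5.524 m³/d.

Q_w ≈ 5.52 m³/d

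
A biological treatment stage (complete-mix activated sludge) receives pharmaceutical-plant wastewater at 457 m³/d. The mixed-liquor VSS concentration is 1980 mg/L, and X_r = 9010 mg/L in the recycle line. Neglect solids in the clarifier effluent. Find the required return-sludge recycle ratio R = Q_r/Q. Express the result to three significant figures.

R ≈ 0.282

R = Q_r/Q = X/(X_r − X) = 1980 / (9010 − 1980) = 0.2817.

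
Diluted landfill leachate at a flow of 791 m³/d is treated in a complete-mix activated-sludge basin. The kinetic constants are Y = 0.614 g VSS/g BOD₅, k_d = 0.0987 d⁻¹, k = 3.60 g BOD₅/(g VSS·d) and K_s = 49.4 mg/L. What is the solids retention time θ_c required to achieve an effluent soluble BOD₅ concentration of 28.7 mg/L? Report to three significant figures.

At the target effluent, Y k S/(K_s+S) = 0.614×3.60×28.7/78.10 = 0.8123 d⁻¹.
1/θ_c = 0.8123 − 0.0987 = 0.7136 d⁻¹, so θ_c = 1.401 d.

θ_c ≈ 1.40 d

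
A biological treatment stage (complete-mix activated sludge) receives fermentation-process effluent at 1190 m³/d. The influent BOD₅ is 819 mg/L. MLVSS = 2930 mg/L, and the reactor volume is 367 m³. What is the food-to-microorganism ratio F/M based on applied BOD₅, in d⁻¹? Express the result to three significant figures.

F/M ≈ 0.906 d⁻¹

Food-to-microorganism ratio F/M = Q S₀ / (V X) = 1190 × 819 / (367.0 × 2930) = 0.9064 d⁻¹.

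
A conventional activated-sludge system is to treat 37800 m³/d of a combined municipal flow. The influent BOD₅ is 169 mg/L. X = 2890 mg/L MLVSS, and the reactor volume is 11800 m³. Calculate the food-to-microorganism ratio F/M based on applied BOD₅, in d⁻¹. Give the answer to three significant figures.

F/M ≈ 0.187 d⁻¹

F/M = Q·S₀ / (V·X) = 37800 × 169 / (11800 × 2890) = 0.1873 g BOD₅·(g VSS·d)⁻¹.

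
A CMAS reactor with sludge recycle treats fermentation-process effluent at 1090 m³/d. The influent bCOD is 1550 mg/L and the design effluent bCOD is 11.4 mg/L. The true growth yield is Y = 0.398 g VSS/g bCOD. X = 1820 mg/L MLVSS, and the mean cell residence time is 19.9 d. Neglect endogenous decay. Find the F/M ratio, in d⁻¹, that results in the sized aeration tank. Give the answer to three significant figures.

F/M ≈ 0.127 d⁻¹

With k_d = 0 the design equation reduces to V = Y Q (S₀−S) θ_c / X = 0.398 × 1090 × (1550 − 11.4) × 19.9 / 1820 = 7298 m³.
F/M = Q·S₀ / (V·X) = 1090 × 1550 / (7298 × 1820) = 0.1272 g bCOD·(g VSS·d)⁻¹.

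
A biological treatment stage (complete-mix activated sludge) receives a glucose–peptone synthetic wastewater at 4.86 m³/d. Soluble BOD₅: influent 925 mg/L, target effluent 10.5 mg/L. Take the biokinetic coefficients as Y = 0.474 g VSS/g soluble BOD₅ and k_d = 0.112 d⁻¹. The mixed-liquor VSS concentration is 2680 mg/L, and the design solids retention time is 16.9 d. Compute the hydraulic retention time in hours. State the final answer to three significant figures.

τ ≈ 22.7 h

Steady-state biomass mass balance: V·X·(1 + k_d·θ_c) = Y·Q·(S₀ − S)·θ_c, so V = 0.474 × 4.86 × (925 − 10.5) × 16.9 / [2680 × (1 + 0.112 × 16.9)] = 3.56×10^4 / 7753 = 4.592 m³.
HRT = V/Q = 4.592 m³ / 4.86 m³·d⁻¹ = 0.9449 d × 24 = 22.68 h.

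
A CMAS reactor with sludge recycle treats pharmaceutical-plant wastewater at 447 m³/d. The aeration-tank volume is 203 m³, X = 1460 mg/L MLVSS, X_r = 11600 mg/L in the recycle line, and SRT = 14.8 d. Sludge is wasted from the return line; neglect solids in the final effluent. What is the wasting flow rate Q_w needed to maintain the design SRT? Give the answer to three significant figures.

Q_w ≈ 1.73 m³/d

θ_c = V·X/(Q_w·X_r) when wasting from the recycle, so Q_w = V·X/(θ_c·X_r) = 203.0 × 1460 / (14.8 × 11600) = 1.726 m³/d.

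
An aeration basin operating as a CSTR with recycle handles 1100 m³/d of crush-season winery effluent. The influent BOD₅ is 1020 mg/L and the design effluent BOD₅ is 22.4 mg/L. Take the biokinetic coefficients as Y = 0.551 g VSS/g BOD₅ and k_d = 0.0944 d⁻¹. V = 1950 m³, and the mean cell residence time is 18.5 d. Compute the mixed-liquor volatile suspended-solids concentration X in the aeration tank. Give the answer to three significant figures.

X = Y·Q·ΔS·θ_c / [V·(1 + k_d θ_c)] = 0.551 × 1100 × (1020 − 22.4) × 18.5 / [1950 × (1 + 0.0944 × 18.5)] = 2089 mg/L.

X ≈ 2090 mg/L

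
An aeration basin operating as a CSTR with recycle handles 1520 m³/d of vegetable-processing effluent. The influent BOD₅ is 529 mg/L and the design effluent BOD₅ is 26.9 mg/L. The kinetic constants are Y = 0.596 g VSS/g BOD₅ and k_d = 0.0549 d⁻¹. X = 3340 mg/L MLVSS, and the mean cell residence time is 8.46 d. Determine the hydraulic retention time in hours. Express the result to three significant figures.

τ ≈ 12.4 h

Rearranging the biomass balance for a CMAS with decay, V = Y·Q·ΔS·θ_c / [X·(1+k_d θ_c)] = 0.596 × 1520 × (529 − 26.9) × 8.46 / [3340 × (1 + 0.0549 × 8.46)] = 3.85×10^6 / 4891 = 786.7 m³.
Hydraulic retention time τ = V/Q = 786.7 / 1520 = 0.5176 d = 12.42 h.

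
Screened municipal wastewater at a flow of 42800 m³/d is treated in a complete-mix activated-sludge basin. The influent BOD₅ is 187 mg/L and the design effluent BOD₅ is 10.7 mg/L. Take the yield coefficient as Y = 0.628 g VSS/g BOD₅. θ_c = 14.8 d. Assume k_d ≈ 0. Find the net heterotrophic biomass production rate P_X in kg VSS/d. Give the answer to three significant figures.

Since k_d ≈ 0, Y_obs = Y = 0.628 g VSS/g BOD₅.
Q·(S₀ − S) = 42800 × (187 − 10.7) × 10⁻³ = 7546 kg/d removed.
Biomass produced: P_X = Y_obs·Q·ΔS = 0.6280 × 7546 ≈ 4739 kg VSS/d.

P_X ≈ 4740 kg VSS/d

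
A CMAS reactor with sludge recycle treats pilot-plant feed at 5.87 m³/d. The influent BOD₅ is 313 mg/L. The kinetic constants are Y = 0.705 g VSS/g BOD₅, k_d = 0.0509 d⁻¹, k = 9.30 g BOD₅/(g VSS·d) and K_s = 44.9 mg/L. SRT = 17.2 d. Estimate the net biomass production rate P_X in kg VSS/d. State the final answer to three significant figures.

P_X ≈ 0.689 kg VSS/d

Effluent substrate depends only on kinetics and SRT: S = K_s(1 + k_d θ_c) / [θ_c(Yk − k_d) − 1] = 44.9 × (1 + 0.0509 × 17.2) / [17.2 × (0.705 × 9.30 − 0.0509) − 1] = 84.21 / 110.9 = 0.7593 mg/L.
Y_obs = Y / (1 + k_d θ_c) = 0.705 / (1 + 0.0509 × 17.2) = 0.705 / 1.875 = 0.3759.
Substrate removed = Q·(S₀ − S) = 5.87 m³/d × (313 − 0.759) g/m³ = 1.83×10^3 g/d = 1.833 kg/d.
P_X = Y_obs · Q(S₀ − S) = 0.3759 × 1.833 = 0.6890 kg VSS/d.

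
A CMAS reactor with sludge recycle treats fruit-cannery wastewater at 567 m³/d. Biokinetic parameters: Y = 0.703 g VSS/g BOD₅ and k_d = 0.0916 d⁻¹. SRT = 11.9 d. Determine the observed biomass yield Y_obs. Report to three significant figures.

The observed yield is Y_obs = Y/(1 + k_d·θ_c) = 0.703 / (1 + 0.0916 × 11.9) = 0.703 / 2.090 = 0.3364 g VSS per g BOD₅ removed.

Y_obs ≈ 0.336 g VSS/g BOD₅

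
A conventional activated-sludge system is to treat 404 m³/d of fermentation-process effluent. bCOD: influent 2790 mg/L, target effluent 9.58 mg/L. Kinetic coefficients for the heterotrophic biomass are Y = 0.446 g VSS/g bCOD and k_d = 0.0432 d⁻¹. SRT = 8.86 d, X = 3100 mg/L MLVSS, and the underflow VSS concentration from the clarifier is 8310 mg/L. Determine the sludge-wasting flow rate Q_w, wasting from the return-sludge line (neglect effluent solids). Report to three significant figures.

Q_w ≈ 43.6 m³/d

From the SRT design equation V = Y Q (S₀−S) θ_c / [X (1 + k_d θ_c)] = 0.446 × 404 × (2790 − 9.58) × 8.86 / [3100 × (1 + 0.0432 × 8.86)] = 4.44×10^6 / 4287 = 1036 m³.
Q_w = (V·X)/(θ_c X_r) = 1036 × 3100 / (8.86 × 8310) = 43.60 m³/d.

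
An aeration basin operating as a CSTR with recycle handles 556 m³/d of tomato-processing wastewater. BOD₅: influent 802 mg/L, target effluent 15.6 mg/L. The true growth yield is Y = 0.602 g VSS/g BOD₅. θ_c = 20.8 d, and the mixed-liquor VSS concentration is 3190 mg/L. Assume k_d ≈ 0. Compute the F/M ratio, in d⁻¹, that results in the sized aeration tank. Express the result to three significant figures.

F/M ≈ 0.0814 d⁻¹

V·X = Y·Q·ΔS·θ_c gives V = 0.602 × 556 × (802 − 15.6) × 20.8 / 3190 = 1716 m³.
F/M = applied load / biomass = Q·S₀/(V·X) = 556 × 802 / (1716 × 3190) = 0.08145 d⁻¹.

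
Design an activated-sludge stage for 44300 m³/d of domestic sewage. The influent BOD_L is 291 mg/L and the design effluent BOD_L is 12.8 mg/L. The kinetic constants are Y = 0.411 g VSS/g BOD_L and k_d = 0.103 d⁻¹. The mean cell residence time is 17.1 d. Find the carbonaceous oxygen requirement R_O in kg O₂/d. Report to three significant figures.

Correct the yield for decay: Y_obs = Y/(1 + k_d θ_c) = 0.411 / (1 + 0.103 × 17.1) = 0.411 / 2.761 = 0.1488.
Substrate removed = Q·(S₀ − S) = 44300 m³/d × (291 − 12.8) g/m³ = 1.23×10^7 g/d = 12324 kg/d.
Net sludge production P_X = 0.1488 × 12324 = 1834 kg VSS/d.
R_O = Q·ΔS − 1.42 P_X = 12324 − 2605 = 9719 kg O₂/d.

R_O ≈ 9720 kg O₂/d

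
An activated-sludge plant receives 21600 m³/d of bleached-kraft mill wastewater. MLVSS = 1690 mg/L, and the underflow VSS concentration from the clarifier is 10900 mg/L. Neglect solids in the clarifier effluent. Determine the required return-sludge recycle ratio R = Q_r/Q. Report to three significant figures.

R ≈ 0.183

Mass balance around the secondary clarifier (neglecting effluent solids): R = X / (X_r − X) = 1690 / (10900 − 1690) = 0.1835.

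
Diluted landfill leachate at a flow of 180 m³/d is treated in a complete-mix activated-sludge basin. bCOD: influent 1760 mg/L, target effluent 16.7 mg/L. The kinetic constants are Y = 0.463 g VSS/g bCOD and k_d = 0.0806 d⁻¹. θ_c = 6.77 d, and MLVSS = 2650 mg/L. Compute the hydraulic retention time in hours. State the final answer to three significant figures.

Steady-state biomass mass balance: V·X·(1 + k_d·θ_c) = Y·Q·(S₀ − S)·θ_c, so V = 0.463 × 180 × (1760 − 16.7) × 6.77 / [2650 × (1 + 0.0806 × 6.77)] = 9.84×10^5 / 4096 = 240.1 m³.
τ = V/Q = 240.1/180 = 1.334 d, or 32.02 h.

τ ≈ 32.0 h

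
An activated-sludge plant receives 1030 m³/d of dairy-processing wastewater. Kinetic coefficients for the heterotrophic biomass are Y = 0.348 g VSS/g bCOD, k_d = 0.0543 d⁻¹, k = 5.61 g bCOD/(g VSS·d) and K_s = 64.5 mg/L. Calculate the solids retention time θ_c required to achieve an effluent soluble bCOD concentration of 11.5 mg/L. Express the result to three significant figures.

θ_c ≈ 4.15 d

Specific growth rate at S = 11.5 mg/L: μ = YkS/(K_s+S) = 0.348·5.61·11.5/(64.5+11.5) = 0.2954 d⁻¹.
Then 1/θ_c = μ − k_d = 0.2954 − 0.0543 = 0.2411 d⁻¹, giving θ_c = 4.147 d.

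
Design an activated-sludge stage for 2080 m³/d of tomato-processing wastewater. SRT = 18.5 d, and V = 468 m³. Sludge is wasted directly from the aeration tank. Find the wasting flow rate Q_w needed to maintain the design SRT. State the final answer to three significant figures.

For wasting at MLVSS concentration, Q_w = V/θ_c = 468.0/18.5 = 25.30 m³/d.

Q_w ≈ 25.3 m³/d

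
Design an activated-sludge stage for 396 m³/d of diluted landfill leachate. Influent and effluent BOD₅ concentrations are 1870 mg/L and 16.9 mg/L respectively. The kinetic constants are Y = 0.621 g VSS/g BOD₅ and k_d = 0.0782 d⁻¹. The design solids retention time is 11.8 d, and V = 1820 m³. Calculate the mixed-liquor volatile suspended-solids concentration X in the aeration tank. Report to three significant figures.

X ≈ 1540 mg/L

Solving the biomass balance for X: X = Y Q (S₀−S) θ_c / [V (1+k_d θ_c)] = 0.621 × 396 × (1870 − 16.9) × 11.8 / [1820 × (1 + 0.0782 × 11.8)] = 1537 mg/L.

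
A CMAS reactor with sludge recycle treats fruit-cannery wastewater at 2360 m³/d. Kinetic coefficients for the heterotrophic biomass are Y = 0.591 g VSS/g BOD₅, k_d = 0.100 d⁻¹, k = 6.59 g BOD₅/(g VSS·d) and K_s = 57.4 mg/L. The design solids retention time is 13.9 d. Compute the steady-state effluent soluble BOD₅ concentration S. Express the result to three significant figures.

S ≈ 2.65 mg/L

Effluent substrate depends only on kinetics and SRT: S = K_s(1 + k_d θ_c) / [θ_c(Yk − k_d) − 1] = 57.4 × (1 + 0.100 × 13.9) / [13.9 × (0.591 × 6.59 − 0.100) − 1] = 137.2 / 51.75 = 2.651 mg/L.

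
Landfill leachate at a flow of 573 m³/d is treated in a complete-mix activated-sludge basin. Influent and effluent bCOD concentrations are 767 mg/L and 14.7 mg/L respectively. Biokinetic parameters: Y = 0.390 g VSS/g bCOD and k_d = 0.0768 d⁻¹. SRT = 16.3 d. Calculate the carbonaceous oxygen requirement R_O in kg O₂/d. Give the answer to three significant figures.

R_O ≈ 325 kg O₂/d

The observed yield is Y_obs = Y/(1 + k_d·θ_c) = 0.390 / (1 + 0.0768 × 16.3) = 0.390 / 2.252 = 0.1732 g VSS per g bCOD removed.
Substrate removed = Q·(S₀ − S) = 573 m³/d × (767 − 14.7) g/m³ = 4.31×10^5 g/d = 431.1 kg/d.
Biomass synthesised: P_X = Y_obs × 431.1 = 74.66 kg VSS/d.
Carbonaceous O₂ demand = substrate oxidised − cell-mass equivalent = 431.1 − 1.42 × 74.66 = 325.1 kg O₂/d.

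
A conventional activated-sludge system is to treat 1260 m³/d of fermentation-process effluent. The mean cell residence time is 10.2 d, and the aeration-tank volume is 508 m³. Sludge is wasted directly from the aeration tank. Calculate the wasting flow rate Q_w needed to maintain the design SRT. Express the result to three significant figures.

Q_w ≈ 49.8 m³/d

With mixed-liquor wasting, θ_c = V/Q_w, so Q_w = V/θ_c = 508.0/10.2 = 49.80 m³/d.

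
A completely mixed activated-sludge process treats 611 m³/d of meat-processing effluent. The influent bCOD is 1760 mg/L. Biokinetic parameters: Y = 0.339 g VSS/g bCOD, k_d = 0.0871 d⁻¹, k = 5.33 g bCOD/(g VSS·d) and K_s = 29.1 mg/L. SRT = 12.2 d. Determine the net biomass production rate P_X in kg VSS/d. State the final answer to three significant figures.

For a completely mixed reactor with recycle the Lawrence–McCarty relation gives S = K_s·(1 + k_d·θ_c) / [θ_c·(Y·k − k_d) − 1] = 29.1 × (1 + 0.0871 × 12.2) / [12.2 × (0.339 × 5.33 − 0.0871) − 1] = 60.02 / 19.98 = 3.004 mg/L.
The observed yield is Y_obs = Y/(1 + k_d·θ_c) = 0.339 / (1 + 0.0871 × 12.2) = 0.339 / 2.063 = 0.1644 g VSS per g bCOD removed.
Substrate removed = Q·(S₀ − S) = 611 m³/d × (1760 − 3.00) g/m³ = 1.07×10^6 g/d = 1074 kg/d.
P_X = Y_obs · Q(S₀ − S) = 0.1644 × 1074 = 176.4 kg VSS/d.

P_X ≈ 176 kg VSS/d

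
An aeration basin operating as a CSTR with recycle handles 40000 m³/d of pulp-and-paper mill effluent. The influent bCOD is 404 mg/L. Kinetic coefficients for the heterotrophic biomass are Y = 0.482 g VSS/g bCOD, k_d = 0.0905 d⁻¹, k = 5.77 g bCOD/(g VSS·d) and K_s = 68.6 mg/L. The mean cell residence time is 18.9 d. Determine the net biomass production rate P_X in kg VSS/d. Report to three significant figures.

For a completely mixed reactor with recycle the Lawrence–McCarty relation gives S = K_s·(1 + k_d·θ_c) / [θ_c·(Y·k − k_d) − 1] = 68.6 × (1 + 0.0905 × 18.9) / [18.9 × (0.482 × 5.77 − 0.0905) − 1] = 185.9 / 49.85 = 3.730 mg/L.
Y_obs = Y / (1 + k_d θ_c) = 0.482 / (1 + 0.0905 × 18.9) = 0.482 / 2.710 = 0.1778.
Q·(S₀ − S) = 40000 × (404 − 3.73) × 10⁻³ = 16011 kg/d removed.
P_X = Y_obs · Q(S₀ − S) = 0.1778 × 16011 = 2847 kg VSS/d.

P_X ≈ 2850 kg VSS/d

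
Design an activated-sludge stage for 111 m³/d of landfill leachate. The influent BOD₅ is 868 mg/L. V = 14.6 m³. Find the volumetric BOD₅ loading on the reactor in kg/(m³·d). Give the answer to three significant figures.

L_v ≈ 6.60 kg BOD₅/(m³·d)

Applied BOD₅ load per unit volume = Q·S₀/V = (111 × 868/1000)/14.60 = 6.599 kg BOD₅·m⁻³·d⁻¹.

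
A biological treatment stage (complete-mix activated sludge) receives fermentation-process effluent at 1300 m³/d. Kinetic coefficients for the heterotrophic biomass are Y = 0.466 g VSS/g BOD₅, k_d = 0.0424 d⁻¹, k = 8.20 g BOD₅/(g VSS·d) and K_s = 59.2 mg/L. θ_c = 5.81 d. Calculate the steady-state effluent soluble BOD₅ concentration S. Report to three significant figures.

S ≈ 3.52 mg/L

From the Monod/SRT balance for a CMAS, S = K_s·(1+k_d θ_c)/[θ_c·(Y k − k_d) − 1] = 59.2 × (1 + 0.0424 × 5.81) / [5.81 × (0.466 × 8.20 − 0.0424) − 1] = 73.78 / 20.95 = 3.521 mg/L.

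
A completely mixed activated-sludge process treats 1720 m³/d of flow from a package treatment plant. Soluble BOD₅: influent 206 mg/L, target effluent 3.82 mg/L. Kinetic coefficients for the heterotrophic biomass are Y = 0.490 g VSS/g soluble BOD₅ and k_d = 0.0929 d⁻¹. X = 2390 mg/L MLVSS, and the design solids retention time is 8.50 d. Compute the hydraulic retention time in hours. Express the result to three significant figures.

Rearranging the biomass balance for a CMAS with decay, V = Y·Q·ΔS·θ_c / [X·(1+k_d θ_c)] = 0.490 × 1720 × (206 − 3.82) × 8.50 / [2390 × (1 + 0.0929 × 8.50)] = 1.45×10^6 / 4277 = 338.6 m³.
τ = V/Q = 338.6/1720 = 0.1969 d, or 4.725 h.

τ ≈ 4.72 h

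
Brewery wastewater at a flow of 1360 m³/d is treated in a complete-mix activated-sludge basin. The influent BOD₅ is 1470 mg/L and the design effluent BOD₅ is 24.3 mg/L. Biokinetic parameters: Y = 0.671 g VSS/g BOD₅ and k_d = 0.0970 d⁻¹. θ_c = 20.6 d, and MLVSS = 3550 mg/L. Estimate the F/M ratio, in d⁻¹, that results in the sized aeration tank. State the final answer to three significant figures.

Steady-state biomass mass balance: V·X·(1 + k_d·θ_c) = Y·Q·(S₀ − S)·θ_c, so V = 0.671 × 1360 × (1470 − 24.3) × 20.6 / [3550 × (1 + 0.0970 × 20.6)] = 2.72×10^7 / 10644 = 2553 m³.
F/M = applied load / biomass = Q·S₀/(V·X) = 1360 × 1470 / (2553 × 3550) = 0.2206 d⁻¹.

F/M ≈ 0.221 d⁻¹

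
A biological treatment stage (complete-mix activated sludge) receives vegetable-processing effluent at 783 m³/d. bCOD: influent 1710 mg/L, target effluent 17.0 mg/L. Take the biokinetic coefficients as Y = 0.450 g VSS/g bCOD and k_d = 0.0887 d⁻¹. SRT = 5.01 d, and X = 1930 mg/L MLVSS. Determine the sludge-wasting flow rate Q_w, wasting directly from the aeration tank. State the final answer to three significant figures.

Q_w ≈ 214 m³/d

From the SRT design equation V = Y Q (S₀−S) θ_c / [X (1 + k_d θ_c)] = 0.450 × 783 × (1710 − 17.0) × 5.01 / [1930 × (1 + 0.0887 × 5.01)] = 2.99×10^6 / 2788 = 1072 m³.
With mixed-liquor wasting, θ_c = V/Q_w, so Q_w = V/θ_c = 1072/5.01 = 214.0 m³/d.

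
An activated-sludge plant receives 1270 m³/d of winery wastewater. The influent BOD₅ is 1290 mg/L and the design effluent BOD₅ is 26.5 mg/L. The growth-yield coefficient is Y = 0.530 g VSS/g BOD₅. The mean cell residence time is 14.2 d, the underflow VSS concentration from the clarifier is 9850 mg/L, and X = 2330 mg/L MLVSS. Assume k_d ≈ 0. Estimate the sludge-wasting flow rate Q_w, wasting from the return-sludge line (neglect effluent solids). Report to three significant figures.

Q_w ≈ 86.3 m³/d

Biomass mass balance (decay neglected): V·X = Y·Q·(S₀ − S)·θ_c, so V = 0.530 × 1270 × (1290 − 26.5) × 14.2 / 2330 = 5183 m³.
Wasting from the return line (neglecting effluent solids): Q_w = V·X / (θ_c·X_r) = 5183 × 2330 / (14.2 × 9850) = 86.34 m³/d.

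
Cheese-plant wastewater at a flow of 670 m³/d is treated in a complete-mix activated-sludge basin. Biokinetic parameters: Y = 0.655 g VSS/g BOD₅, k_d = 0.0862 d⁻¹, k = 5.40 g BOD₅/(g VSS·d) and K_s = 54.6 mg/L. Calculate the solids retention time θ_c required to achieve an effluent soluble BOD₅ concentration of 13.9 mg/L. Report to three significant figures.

θ_c ≈ 1.58 d

At the target effluent, Y k S/(K_s+S) = 0.655×5.40×13.9/68.50 = 0.7177 d⁻¹.
θ_c = 1/(μ − k_d) = 1/(0.7177 − 0.0862) = 1/0.6315 = 1.583 d.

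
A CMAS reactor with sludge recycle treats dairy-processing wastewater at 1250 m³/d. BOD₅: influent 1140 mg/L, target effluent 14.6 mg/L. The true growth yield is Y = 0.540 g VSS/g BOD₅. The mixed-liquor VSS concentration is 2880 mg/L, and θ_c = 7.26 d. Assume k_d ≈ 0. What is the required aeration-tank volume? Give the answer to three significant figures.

V ≈ 1910 m³

V·X = Y·Q·ΔS·θ_c gives V = 0.540 × 1250 × (1140 − 14.6) × 7.26 / 2880 = 1915 m³.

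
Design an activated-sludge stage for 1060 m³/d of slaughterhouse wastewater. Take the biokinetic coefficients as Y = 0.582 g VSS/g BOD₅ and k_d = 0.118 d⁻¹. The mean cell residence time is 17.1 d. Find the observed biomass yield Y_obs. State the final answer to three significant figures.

The observed yield is Y_obs = Y/(1 + k_d·θ_c) = 0.582 / (1 + 0.118 × 17.1) = 0.582 / 3.018 = 0.1929 g VSS per g BOD₅ removed.

Y_obs ≈ 0.193 g VSS/g BOD₅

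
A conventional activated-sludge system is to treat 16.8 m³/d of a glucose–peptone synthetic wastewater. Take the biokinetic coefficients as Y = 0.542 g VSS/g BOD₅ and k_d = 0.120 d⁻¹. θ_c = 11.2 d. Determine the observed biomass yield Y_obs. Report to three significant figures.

Y_obs ≈ 0.231 g VSS/g BOD₅

Observed yield with endogenous decay: Y_obs = Y / (1 + k_d·θ_c) = 0.542 / (1 + 0.120 × 11.2) = 0.542 / 2.344 = 0.2312 g VSS/g BOD₅.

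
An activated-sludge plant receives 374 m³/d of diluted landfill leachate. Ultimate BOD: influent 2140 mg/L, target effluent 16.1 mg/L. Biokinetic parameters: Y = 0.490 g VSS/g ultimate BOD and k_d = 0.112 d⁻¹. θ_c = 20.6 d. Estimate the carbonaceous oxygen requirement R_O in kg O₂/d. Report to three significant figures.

Correct the yield for decay: Y_obs = Y/(1 + k_d θ_c) = 0.490 / (1 + 0.112 × 20.6) = 0.490 / 3.307 = 0.1482.
Mass of ultimate BOD removed per day: Q(S₀ − S) = 374 × 2124 g/m³ = 794.3 kg/d.
Net sludge production P_X = 0.1482 × 794.3 = 117.7 kg VSS/d.
R_O = Q·ΔS − 1.42 P_X = 794.3 − 167.1 = 627.2 kg O₂/d.

R_O ≈ 627 kg O₂/d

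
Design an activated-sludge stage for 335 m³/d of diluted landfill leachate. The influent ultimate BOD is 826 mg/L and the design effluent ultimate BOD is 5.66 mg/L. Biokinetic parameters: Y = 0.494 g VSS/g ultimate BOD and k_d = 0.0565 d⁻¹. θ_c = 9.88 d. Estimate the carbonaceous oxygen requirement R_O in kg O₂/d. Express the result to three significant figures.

R_O ≈ 151 kg O₂/d

Correct the yield for decay: Y_obs = Y/(1 + k_d θ_c) = 0.494 / (1 + 0.0565 × 9.88) = 0.494 / 1.558 = 0.3170.
Mass of ultimate BOD removed per day: Q(S₀ − S) = 335 × 820.3 g/m³ = 274.8 kg/d.
P_X = Y_obs·Q·(S₀ − S) = 0.3170 × 274.8 = 87.12 kg VSS/d.
R_O = Q·ΔS − 1.42 P_X = 274.8 − 123.7 = 151.1 kg O₂/d.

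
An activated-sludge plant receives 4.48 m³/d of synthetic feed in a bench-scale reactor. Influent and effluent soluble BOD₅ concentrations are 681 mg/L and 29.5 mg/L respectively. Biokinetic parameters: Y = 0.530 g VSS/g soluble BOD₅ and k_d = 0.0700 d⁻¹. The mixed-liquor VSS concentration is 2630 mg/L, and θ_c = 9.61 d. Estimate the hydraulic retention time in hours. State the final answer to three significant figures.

Rearranging the biomass balance for a CMAS with decay, V = Y·Q·ΔS·θ_c / [X·(1+k_d θ_c)] = 0.530 × 4.48 × (681 − 29.5) × 9.61 / [2630 × (1 + 0.0700 × 9.61)] = 1.49×10^4 / 4399 = 3.379 m³.
Hydraulic retention time τ = V/Q = 3.379 / 4.48 = 0.7543 d = 18.10 h.

τ ≈ 18.1 h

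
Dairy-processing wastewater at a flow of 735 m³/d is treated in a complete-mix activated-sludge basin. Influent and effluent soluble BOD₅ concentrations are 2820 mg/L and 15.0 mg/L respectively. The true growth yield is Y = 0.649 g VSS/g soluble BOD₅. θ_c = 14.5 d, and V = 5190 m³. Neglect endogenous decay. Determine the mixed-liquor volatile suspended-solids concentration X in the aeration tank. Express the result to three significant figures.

X = Y·Q·ΔS·θ_c / V = 0.649 × 735 × (2820 − 15.0) × 14.5 / 5190 = 3738 mg/L.

X ≈ 3740 mg/L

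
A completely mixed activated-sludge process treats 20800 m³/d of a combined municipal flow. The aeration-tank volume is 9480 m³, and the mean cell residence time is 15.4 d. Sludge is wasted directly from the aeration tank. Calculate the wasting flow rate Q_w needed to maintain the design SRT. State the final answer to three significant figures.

With mixed-liquor wasting, θ_c = V/Q_w, so Q_w = V/θ_c = 9480/15.4 = 615.6 m³/d.

Q_w ≈ 616 m³/d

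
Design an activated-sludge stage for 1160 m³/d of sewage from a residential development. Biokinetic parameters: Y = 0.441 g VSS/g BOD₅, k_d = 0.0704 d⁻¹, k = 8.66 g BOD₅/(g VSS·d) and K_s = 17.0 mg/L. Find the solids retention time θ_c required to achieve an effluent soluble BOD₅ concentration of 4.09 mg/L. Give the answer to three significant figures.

From 1/θ_c = Y·k·S/(K_s + S) − k_d: Y·k·S/(K_s+S) = 0.441 × 8.66 × 4.09 / (17.0 + 4.09) = 0.7406 d⁻¹.
Then 1/θ_c = μ − k_d = 0.7406 − 0.0704 = 0.6702 d⁻¹, giving θ_c = 1.492 d.

θ_c ≈ 1.49 d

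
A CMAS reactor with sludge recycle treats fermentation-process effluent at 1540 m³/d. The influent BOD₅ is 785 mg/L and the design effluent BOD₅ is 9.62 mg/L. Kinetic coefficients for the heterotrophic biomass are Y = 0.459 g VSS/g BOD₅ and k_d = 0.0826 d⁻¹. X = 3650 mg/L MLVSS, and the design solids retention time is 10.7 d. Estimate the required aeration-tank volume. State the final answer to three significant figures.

V ≈ 853 m³

Rearranging the biomass balance for a CMAS with decay, V = Y·Q·ΔS·θ_c / [X·(1+k_d θ_c)] = 0.459 × 1540 × (785 − 9.62) × 10.7 / [3650 × (1 + 0.0826 × 10.7)] = 5.86×10^6 / 6876 = 852.9 m³.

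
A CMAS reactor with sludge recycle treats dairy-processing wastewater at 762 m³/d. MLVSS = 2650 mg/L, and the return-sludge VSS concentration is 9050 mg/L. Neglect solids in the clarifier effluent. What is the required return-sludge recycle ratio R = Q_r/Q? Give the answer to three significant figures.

R ≈ 0.414

Mass balance around the secondary clarifier (neglecting effluent solids): R = X / (X_r − X) = 2650 / (9050 − 2650) = 0.4141.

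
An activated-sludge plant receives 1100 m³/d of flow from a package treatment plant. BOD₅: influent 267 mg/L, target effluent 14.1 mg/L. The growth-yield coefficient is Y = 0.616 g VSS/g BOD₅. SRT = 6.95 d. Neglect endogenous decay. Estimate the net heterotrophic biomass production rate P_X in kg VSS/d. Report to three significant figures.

P_X ≈ 171 kg VSS/d

No decay correction is needed, so Y_obs = Y = 0.616.
Mass of BOD₅ removed per day: Q(S₀ − S) = 1100 × 252.9 g/m³ = 278.2 kg/d.
Biomass produced: P_X = Y_obs·Q·ΔS = 0.6160 × 278.2 ≈ 171.4 kg VSS/d.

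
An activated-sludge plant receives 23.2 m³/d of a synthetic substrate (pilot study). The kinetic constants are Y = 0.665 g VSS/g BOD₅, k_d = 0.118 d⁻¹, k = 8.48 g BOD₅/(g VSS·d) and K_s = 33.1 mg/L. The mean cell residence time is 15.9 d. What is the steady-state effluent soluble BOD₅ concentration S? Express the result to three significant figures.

For a completely mixed reactor with recycle the Lawrence–McCarty relation gives S = K_s·(1 + k_d·θ_c) / [θ_c·(Y·k − k_d) − 1] = 33.1 × (1 + 0.118 × 15.9) / [15.9 × (0.665 × 8.48 − 0.118) − 1] = 95.20 / 86.79 = 1.097 mg/L.

S ≈ 1.10 mg/L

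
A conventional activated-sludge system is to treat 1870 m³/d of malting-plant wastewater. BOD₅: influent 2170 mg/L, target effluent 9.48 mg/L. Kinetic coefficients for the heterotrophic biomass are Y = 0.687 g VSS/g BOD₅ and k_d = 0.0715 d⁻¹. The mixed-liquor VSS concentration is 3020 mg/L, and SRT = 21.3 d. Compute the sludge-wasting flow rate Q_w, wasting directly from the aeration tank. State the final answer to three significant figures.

Rearranging the biomass balance for a CMAS with decay, V = Y·Q·ΔS·θ_c / [X·(1+k_d θ_c)] = 0.687 × 1870 × (2170 − 9.48) × 21.3 / [3020 × (1 + 0.0715 × 21.3)] = 5.91×10^7 / 7619 = 7759 m³.
With mixed-liquor wasting, θ_c = V/Q_w, so Q_w = V/θ_c = 7759/21.3 = 364.3 m³/d.

Q_w ≈ 364 m³/d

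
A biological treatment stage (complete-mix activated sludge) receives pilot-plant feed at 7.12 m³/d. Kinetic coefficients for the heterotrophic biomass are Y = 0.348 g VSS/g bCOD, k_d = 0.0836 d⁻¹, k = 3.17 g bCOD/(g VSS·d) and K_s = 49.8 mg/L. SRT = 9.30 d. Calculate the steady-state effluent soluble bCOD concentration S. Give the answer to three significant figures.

From the Monod/SRT balance for a CMAS, S = K_s·(1+k_d θ_c)/[θ_c·(Y k − k_d) − 1] = 49.8 × (1 + 0.0836 × 9.30) / [9.30 × (0.348 × 3.17 − 0.0836) − 1] = 88.52 / 8.482 = 10.44 mg/L.

S ≈ 10.4 mg/L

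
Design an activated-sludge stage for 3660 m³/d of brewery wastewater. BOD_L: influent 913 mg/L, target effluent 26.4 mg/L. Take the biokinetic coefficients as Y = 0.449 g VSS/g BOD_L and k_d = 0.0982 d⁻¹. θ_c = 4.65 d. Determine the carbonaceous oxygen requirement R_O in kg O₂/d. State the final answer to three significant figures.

R_O ≈ 1820 kg O₂/d

The observed yield is Y_obs = Y/(1 + k_d·θ_c) = 0.449 / (1 + 0.0982 × 4.65) = 0.449 / 1.457 = 0.3082 g VSS per g BOD_L removed.
Substrate removed = Q·(S₀ − S) = 3660 m³/d × (913 − 26.4) g/m³ = 3.24×10^6 g/d = 3245 kg/d.
Biomass synthesised: P_X = Y_obs × 3245 = 1000 kg VSS/d.
R_O = Q·ΔS − 1.42 P_X = 3245 − 1420 = 1825 kg O₂/d.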